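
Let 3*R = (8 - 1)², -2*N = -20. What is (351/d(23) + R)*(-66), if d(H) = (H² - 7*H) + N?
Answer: -7975/7 ≈ -1139.3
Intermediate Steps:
N = 10 (N = -½*(-20) = 10)
d(H) = 10 + H² - 7*H (d(H) = (H² - 7*H) + 10 = 10 + H² - 7*H)
R = 49/3 (R = (8 - 1)²/3 = (⅓)*7² = (⅓)*49 = 49/3 ≈ 16.333)
(351/d(23) + R)*(-66) = (351/(10 + 23² - 7*23) + 49/3)*(-66) = (351/(10 + 529 - 161) + 49/3)*(-66) = (351/378 + 49/3)*(-66) = (351*(1/378) + 49/3)*(-66) = (13/14 + 49/3)*(-66) = (725/42)*(-66) = -7975/7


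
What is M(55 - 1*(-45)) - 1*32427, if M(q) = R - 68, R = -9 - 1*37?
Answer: -32541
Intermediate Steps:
R = -46 (R = -9 - 37 = -46)
M(q) = -114 (M(q) = -46 - 68 = -114)
M(55 - 1*(-45)) - 1*32427 = -114 - 1*32427 = -114 - 32427 = -32541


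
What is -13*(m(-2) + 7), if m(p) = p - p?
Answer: -91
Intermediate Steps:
m(p) = 0
-13*(m(-2) + 7) = -13*(0 + 7) = -13*7 = -91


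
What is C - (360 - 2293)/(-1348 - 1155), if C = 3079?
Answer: 7704804/2503 ≈ 3078.2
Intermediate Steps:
C - (360 - 2293)/(-1348 - 1155) = 3079 - (360 - 2293)/(-1348 - 1155) = 3079 - (-1933)/(-2503) = 3079 - (-1933)*(-1)/2503 = 3079 - 1*1933/2503 = 3079 - 1933/2503 = 7704804/2503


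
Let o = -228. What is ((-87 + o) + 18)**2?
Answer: 88209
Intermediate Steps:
((-87 + o) + 18)**2 = ((-87 - 228) + 18)**2 = (-315 + 18)**2 = (-297)**2 = 88209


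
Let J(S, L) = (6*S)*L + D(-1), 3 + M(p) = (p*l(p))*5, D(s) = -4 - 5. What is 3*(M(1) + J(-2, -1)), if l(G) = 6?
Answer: 90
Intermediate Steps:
D(s) = -9
M(p) = -3 + 30*p (M(p) = -3 + (p*6)*5 = -3 + (6*p)*5 = -3 + 30*p)
J(S, L) = -9 + 6*L*S (J(S, L) = (6*S)*L - 9 = 6*L*S - 9 = -9 + 6*L*S)
3*(M(1) + J(-2, -1)) = 3*((-3 + 30*1) + (-9 + 6*(-1)*(-2))) = 3*((-3 + 30) + (-9 + 12)) = 3*(27 + 3) = 3*30 = 90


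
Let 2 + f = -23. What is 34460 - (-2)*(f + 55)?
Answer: 34520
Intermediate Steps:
f = -25 (f = -2 - 23 = -25)
34460 - (-2)*(f + 55) = 34460 - (-2)*(-25 + 55) = 34460 - (-2)*30 = 34460 - 1*(-60) = 34460 + 60 = 34520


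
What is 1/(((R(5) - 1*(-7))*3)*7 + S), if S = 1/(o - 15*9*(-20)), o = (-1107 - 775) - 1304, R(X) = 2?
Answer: 486/91853 ≈ 0.0052911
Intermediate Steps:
o = -3186 (o = -1882 - 1304 = -3186)
S = -1/486 (S = 1/(-3186 - 15*9*(-20)) = 1/(-3186 - 135*(-20)) = 1/(-3186 + 2700) = 1/(-486) = -1/486 ≈ -0.0020576)
1/(((R(5) - 1*(-7))*3)*7 + S) = 1/(((2 - 1*(-7))*3)*7 - 1/486) = 1/(((2 + 7)*3)*7 - 1/486) = 1/((9*3)*7 - 1/486) = 1/(27*7 - 1/486) = 1/(189 - 1/486) = 1/(91853/486) = 486/91853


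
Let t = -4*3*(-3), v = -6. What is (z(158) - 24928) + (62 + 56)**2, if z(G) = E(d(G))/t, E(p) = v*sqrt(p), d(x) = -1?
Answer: -11004 - I/6 ≈ -11004.0 - 0.16667*I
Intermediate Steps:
E(p) = -6*sqrt(p)
t = 36 (t = -12*(-3) = 36)
z(G) = -I/6 (z(G) = -6*I/36 = -6*I*(1/36) = -I/6)
(z(158) - 24928) + (62 + 56)**2 = (-I/6 - 24928) + (62 + 56)**2 = (-24928 - I/6) + 118**2 = (-24928 - I/6) + 13924 = -11004 - I/6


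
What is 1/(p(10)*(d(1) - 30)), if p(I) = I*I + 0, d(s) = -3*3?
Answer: -1/3900 ≈ -0.00025641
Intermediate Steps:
d(s) = -9
p(I) = I² (p(I) = I² + 0 = I²)
1/(p(10)*(d(1) - 30)) = 1/(10²*(-9 - 30)) = 1/(100*(-39)) = 1/(-3900) = -1/3900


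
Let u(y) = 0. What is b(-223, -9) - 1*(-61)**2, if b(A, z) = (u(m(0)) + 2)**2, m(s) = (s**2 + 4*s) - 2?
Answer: -3717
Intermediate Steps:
m(s) = -2 + s**2 + 4*s
b(A, z) = 4 (b(A, z) = (0 + 2)**2 = 2**2 = 4)
b(-223, -9) - 1*(-61)**2 = 4 - 1*(-61)**2 = 4 - 1*3721 = 4 - 3721 = -3717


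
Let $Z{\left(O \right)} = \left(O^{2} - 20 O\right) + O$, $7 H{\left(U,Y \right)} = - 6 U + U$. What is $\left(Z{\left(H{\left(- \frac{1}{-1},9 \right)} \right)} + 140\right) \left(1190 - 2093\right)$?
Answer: $- \frac{973950}{7} \approx -1.3914 \cdot 10^{5}$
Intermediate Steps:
$H{\left(U,Y \right)} = - \frac{5 U}{7}$ ($H{\left(U,Y \right)} = \frac{- 6 U + U}{7} = \frac{\left(-5\right) U}{7} = - \frac{5 U}{7}$)
$Z{\left(O \right)} = O^{2} - 19 O$
$\left(Z{\left(H{\left(- \frac{1}{-1},9 \right)} \right)} + 140\right) \left(1190 - 2093\right) = \left(- \frac{5 \left(- \frac{1}{-1}\right)}{7} \left(-19 - \frac{5 \left(- \frac{1}{-1}\right)}{7}\right) + 140\right) \left(1190 - 2093\right) = \left(- \frac{5 \left(\left(-1\right) \left(-1\right)\right)}{7} \left(-19 - \frac{5 \left(\left(-1\right) \left(-1\right)\right)}{7}\right) + 140\right) \left(-903\right) = \left(\left(- \frac{5}{7}\right) 1 \left(-19 - \frac{5}{7}\right) + 140\right) \left(-903\right) = \left(- \frac{5 \left(-19 - \frac{5}{7}\right)}{7} + 140\right) \left(-903\right) = \left(\left(- \frac{5}{7}\right) \left(- \frac{138}{7}\right) + 140\right) \left(-903\right) = \left(\frac{690}{49} + 140\right) \left(-903\right) = \frac{7550}{49} \left(-903\right) = - \frac{973950}{7}$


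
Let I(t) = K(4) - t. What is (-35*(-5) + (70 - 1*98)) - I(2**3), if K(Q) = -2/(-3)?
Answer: 463/3 ≈ 154.33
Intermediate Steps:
K(Q) = 2/3 (K(Q) = -2*(-1/3) = 2/3)
I(t) = 2/3 - t
(-35*(-5) + (70 - 1*98)) - I(2**3) = (-35*(-5) + (70 - 1*98)) - (2/3 - 1*2**3) = (175 + (70 - 98)) - (2/3 - 1*8) = (175 - 28) - (2/3 - 8) = 147 - 1*(-22/3) = 147 + 22/3 = 463/3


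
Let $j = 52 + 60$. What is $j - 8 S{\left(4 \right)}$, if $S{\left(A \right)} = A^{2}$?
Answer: $-16$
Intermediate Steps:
$j = 112$
$j - 8 S{\left(4 \right)} = 112 - 8 \cdot 4^{2} = 112 - 128 = -16$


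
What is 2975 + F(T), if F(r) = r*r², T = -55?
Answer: -163400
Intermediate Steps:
F(r) = r³
2975 + F(T) = 2975 + (-55)³ = 2975 - 166375 = -163400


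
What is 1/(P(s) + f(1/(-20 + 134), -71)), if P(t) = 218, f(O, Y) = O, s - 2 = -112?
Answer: 114/24853 ≈ 0.0045870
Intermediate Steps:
s = -110 (s = 2 - 112 = -110)
1/(P(s) + f(1/(-20 + 134), -71)) = 1/(218 + 1/(-20 + 134)) = 1/(218 + 1/114) = 1/(24853/114) = 114/24853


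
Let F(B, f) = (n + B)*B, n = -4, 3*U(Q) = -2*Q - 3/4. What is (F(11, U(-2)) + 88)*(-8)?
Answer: -1320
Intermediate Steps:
U(Q) = -¼ - 2*Q/3 (U(Q) = (-2*Q - 3/4)/3 = (-2*Q - 3*¼)/3 = (-2*Q - ¾)/3 = (-¾ - 2*Q)/3 = -¼ - 2*Q/3)
F(B, f) = B*(-4 + B) (F(B, f) = (-4 + B)*B = B*(-4 + B))
(F(11, U(-2)) + 88)*(-8) = (11*(-4 + 11) + 88)*(-8) = (11*7 + 88)*(-8) = (77 + 88)*(-8) = 165*(-8) = -1320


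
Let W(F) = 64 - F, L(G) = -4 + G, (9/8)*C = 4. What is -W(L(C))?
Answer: -580/9 ≈ -64.444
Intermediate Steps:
C = 32/9 (C = (8/9)*4 = 32/9 ≈ 3.5556)
-W(L(C)) = -(64 - (-4 + 32/9)) = -(64 - 1*(-4/9)) = -(64 + 4/9) = -1*580/9 = -580/9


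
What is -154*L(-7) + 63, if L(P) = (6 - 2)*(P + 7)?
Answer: 63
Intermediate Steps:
L(P) = 28 + 4*P (L(P) = 4*(7 + P) = 28 + 4*P)
-154*L(-7) + 63 = -154*(28 + 4*(-7)) + 63 = -154*(28 - 28) + 63 = -154*0 + 63 = 0 + 63 = 63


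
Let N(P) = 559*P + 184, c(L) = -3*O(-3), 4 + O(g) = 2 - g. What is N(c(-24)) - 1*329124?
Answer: -330617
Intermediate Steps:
O(g) = -2 - g (O(g) = -4 + (2 - g) = -2 - g)
c(L) = -3 (c(L) = -3*(-2 - 1*(-3)) = -3*(-2 + 3) = -3*1 = -3)
N(P) = 184 + 559*P
N(c(-24)) - 1*329124 = (184 + 559*(-3)) - 1*329124 = (184 - 1677) - 329124 = -1493 - 329124 = -330617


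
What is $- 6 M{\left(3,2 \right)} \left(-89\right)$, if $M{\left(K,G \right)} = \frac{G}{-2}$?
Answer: $-534$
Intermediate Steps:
$M{\left(K,G \right)} = - \frac{G}{2}$ ($M{\left(K,G \right)} = G \left(- \frac{1}{2}\right) = - \frac{G}{2}$)
$- 6 M{\left(3,2 \right)} \left(-89\right) = - 6 \left(\left(- \frac{1}{2}\right) 2\right) \left(-89\right) = \left(-6\right) \left(-1\right) \left(-89\right) = 6 \left(-89\right) = -534$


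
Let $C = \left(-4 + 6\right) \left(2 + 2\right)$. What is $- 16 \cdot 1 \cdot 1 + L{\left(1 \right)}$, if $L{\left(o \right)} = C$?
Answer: $-8$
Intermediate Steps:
$C = 8$ ($C = 2 \cdot 4 = 8$)
$L{\left(o \right)} = 8$
$- 16 \cdot 1 \cdot 1 + L{\left(1 \right)} = - 16 \cdot 1 \cdot 1 + 8 = \left(-16\right) 1 + 8 = -16 + 8 = -8$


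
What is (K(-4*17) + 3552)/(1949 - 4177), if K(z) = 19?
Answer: -3571/2228 ≈ -1.6028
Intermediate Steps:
(K(-4*17) + 3552)/(1949 - 4177) = (19 + 3552)/(1949 - 4177) = 3571/(-2228) = 3571*(-1/2228) = -3571/2228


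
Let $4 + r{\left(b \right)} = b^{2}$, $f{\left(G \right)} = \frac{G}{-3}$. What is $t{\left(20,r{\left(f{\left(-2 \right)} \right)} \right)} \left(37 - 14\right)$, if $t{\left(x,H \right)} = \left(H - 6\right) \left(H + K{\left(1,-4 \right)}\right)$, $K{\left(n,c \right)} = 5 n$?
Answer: $- \frac{25714}{81} \approx -317.46$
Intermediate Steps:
$f{\left(G \right)} = - \frac{G}{3}$ ($f{\left(G \right)} = G \left(- \frac{1}{3}\right) = - \frac{G}{3}$)
$r{\left(b \right)} = -4 + b^{2}$
$t{\left(x,H \right)} = \left(-6 + H\right) \left(5 + H\right)$ ($t{\left(x,H \right)} = \left(H - 6\right) \left(H + 5 \cdot 1\right) = \left(-6 + H\right) \left(H + 5\right) = \left(-6 + H\right) \left(5 + H\right)$)
$t{\left(20,r{\left(f{\left(-2 \right)} \right)} \right)} \left(37 - 14\right) = \left(-30 + \left(-4 + \left(\left(- \frac{1}{3}\right) \left(-2\right)\right)^{2}\right)^{2} - \left(-4 + \left(\left(- \frac{1}{3}\right) \left(-2\right)\right)^{2}\right)\right) \left(37 - 14\right) = \left(-30 + \left(-4 + \left(\frac{2}{3}\right)^{2}\right)^{2} - \left(-4 + \left(\frac{2}{3}\right)^{2}\right)\right) \left(37 - 14\right) = \left(-30 + \left(-4 + \frac{4}{9}\right)^{2} - \left(-4 + \frac{4}{9}\right)\right) 23 = \left(-30 + \left(- \frac{32}{9}\right)^{2} - - \frac{32}{9}\right) 23 = \left(-30 + \frac{1024}{81} + \frac{32}{9}\right) 23 = \left(- \frac{1118}{81}\right) 23 = - \frac{25714}{81}$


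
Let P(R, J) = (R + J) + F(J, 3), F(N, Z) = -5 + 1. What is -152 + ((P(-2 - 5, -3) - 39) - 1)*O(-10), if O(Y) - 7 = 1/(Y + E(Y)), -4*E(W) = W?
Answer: -2614/5 ≈ -522.80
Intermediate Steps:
F(N, Z) = -4
P(R, J) = -4 + J + R (P(R, J) = (R + J) - 4 = (J + R) - 4 = -4 + J + R)
E(W) = -W/4
O(Y) = 7 + 4/(3*Y) (O(Y) = 7 + 1/(Y - Y/4) = 7 + 1/(3*Y/4) = 7 + 4/(3*Y))
-152 + ((P(-2 - 5, -3) - 39) - 1)*O(-10) = -152 + (((-4 - 3 + (-2 - 5)) - 39) - 1)*(7 + (4/3)/(-10)) = -152 + (((-4 - 3 - 7) - 39) - 1)*(7 + (4/3)*(-⅒)) = -152 + ((-14 - 39) - 1)*(7 - 2/15) = -152 + (-53 - 1)*(103/15) = -152 - 54*103/15 = -152 - 1854/5 = -2614/5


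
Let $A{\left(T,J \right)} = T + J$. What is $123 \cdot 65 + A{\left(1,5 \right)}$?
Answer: $8001$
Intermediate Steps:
$A{\left(T,J \right)} = J + T$
$123 \cdot 65 + A{\left(1,5 \right)} = 123 \cdot 65 + \left(5 + 1\right) = 7995 + 6 = 8001$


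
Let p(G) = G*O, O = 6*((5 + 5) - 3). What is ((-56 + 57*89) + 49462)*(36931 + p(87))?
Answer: 2211030215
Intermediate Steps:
O = 42 (O = 6*(10 - 3) = 6*7 = 42)
p(G) = 42*G (p(G) = G*42 = 42*G)
((-56 + 57*89) + 49462)*(36931 + p(87)) = ((-56 + 57*89) + 49462)*(36931 + 42*87) = ((-56 + 5073) + 49462)*(36931 + 3654) = (5017 + 49462)*40585 = 54479*40585 = 2211030215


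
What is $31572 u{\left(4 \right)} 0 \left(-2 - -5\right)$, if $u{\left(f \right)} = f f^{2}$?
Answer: $0$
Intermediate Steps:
$u{\left(f \right)} = f^{3}$
$31572 u{\left(4 \right)} 0 \left(-2 - -5\right) = 31572 \cdot 4^{3} \cdot 0 \left(-2 - -5\right) = 31572 \cdot 64 \cdot 0 \left(-2 + 5\right) = 31572 \cdot 0 \cdot 3 = 31572 \cdot 0 = 0$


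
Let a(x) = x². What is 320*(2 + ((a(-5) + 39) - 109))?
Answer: -13760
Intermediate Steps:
320*(2 + ((a(-5) + 39) - 109)) = 320*(2 + (((-5)² + 39) - 109)) = 320*(2 + ((25 + 39) - 109)) = 320*(2 + (64 - 109)) = 320*(2 - 45) = 320*(-43) = -13760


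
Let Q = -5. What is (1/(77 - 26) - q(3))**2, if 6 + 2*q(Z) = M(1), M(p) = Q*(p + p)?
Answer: 167281/2601 ≈ 64.314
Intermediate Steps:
M(p) = -10*p (M(p) = -5*(p + p) = -10*p)
q(Z) = -8 (q(Z) = -3 + (-10*1)/2 = -3 + (1/2)*(-10) = -3 - 5 = -8)
(1/(77 - 26) - q(3))**2 = (1/(77 - 26) - 1*(-8))**2 = (1/51 + 8)**2 = (409/51)**2 = 167281/2601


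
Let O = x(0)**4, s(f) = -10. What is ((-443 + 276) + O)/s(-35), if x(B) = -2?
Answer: 151/10 ≈ 15.100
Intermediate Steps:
O = 16 (O = (-2)**4 = 16)
((-443 + 276) + O)/s(-35) = ((-443 + 276) + 16)/(-10) = (-167 + 16)*(-1/10) = -151*(-1/10) = 151/10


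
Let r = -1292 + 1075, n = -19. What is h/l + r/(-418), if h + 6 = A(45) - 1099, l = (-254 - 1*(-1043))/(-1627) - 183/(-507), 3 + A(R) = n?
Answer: 32384654554/3562823 ≈ 9089.6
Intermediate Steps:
A(R) = -22 (A(R) = -3 - 19 = -22)
r = -217
l = -34094/274963 (l = (-254 + 1043)*(-1/1627) - 183*(-1/507) = 789*(-1/1627) + 61/169 = -789/1627 + 61/169 = -34094/274963 ≈ -0.12399)
h = -1127 (h = -6 + (-22 - 1099) = -6 - 1121 = -1127)
h/l + r/(-418) = -1127/(-34094/274963) - 217/(-418) = -1127*(-274963/34094) - 217*(-1/418) = 309883301/34094 + 217/418 = 32384654554/3562823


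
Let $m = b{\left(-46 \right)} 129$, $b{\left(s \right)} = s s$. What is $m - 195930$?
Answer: $77034$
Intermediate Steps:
$b{\left(s \right)} = s^{2}$
$m = 272964$ ($m = \left(-46\right)^{2} \cdot 129 = 2116 \cdot 129 = 272964$)
$m - 195930 = 272964 - 195930 = 77034$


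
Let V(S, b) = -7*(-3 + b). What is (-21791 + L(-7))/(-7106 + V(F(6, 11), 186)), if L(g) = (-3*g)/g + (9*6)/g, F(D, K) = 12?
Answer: 152612/58709 ≈ 2.5995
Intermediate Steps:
V(S, b) = 21 - 7*b
L(g) = -3 + 54/g
(-21791 + L(-7))/(-7106 + V(F(6, 11), 186)) = (-21791 + (-3 + 54/(-7)))/(-7106 + (21 - 7*186)) = (-21791 + (-3 + 54*(-⅐)))/(-7106 + (21 - 1302)) = (-21791 + (-3 - 54/7))/(-7106 - 1281) = (-21791 - 75/7)/(-8387) = -152612/7*(-1/8387) = 152612/58709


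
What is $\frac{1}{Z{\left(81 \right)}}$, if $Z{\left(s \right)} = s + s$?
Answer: $\frac{1}{162} \approx 0.0061728$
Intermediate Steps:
$Z{\left(s \right)} = 2 s$
$\frac{1}{Z{\left(81 \right)}} = \frac{1}{2 \cdot 81} = \frac{1}{162}$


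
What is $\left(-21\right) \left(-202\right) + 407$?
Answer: $4649$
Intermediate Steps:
$\left(-21\right) \left(-202\right) + 407 = 4242 + 407 = 4649$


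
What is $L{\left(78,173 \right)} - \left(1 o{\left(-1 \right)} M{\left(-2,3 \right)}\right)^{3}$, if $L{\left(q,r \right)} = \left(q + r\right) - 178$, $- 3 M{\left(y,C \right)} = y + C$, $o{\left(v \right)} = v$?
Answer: $\frac{1970}{27} \approx 72.963$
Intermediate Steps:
$M{\left(y,C \right)} = - \frac{C}{3} - \frac{y}{3}$ ($M{\left(y,C \right)} = - \frac{y + C}{3} = - \frac{C + y}{3} = - \frac{C}{3} - \frac{y}{3}$)
$L{\left(q,r \right)} = -178 + q + r$
$L{\left(78,173 \right)} - \left(1 o{\left(-1 \right)} M{\left(-2,3 \right)}\right)^{3} = \left(-178 + 78 + 173\right) - \left(1 \left(-1\right) \left(\left(- \frac{1}{3}\right) 3 - - \frac{2}{3}\right)\right)^{3} = 73 - \left(- (-1 + \frac{2}{3})\right)^{3} = 73 - \left(\left(-1\right) \left(- \frac{1}{3}\right)\right)^{3} = 73 - \left(\frac{1}{3}\right)^{3} = 73 - \frac{1}{27} = \frac{1970}{27}$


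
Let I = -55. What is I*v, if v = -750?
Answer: 41250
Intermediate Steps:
I*v = -55*(-750) = 41250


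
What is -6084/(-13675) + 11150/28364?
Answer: 162521413/193938850 ≈ 0.83800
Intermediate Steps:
-6084/(-13675) + 11150/28364 = -6084*(-1/13675) + 11150*(1/28364) = 6084/13675 + 5575/14182 = 162521413/193938850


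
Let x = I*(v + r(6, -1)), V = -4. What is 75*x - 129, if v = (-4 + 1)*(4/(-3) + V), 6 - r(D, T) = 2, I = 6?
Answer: 8871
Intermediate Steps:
r(D, T) = 4 (r(D, T) = 6 - 1*2 = 6 - 2 = 4)
v = 16 (v = (-4 + 1)*(4/(-3) - 4) = -3*(4*(-1/3) - 4) = -3*(-4/3 - 4) = -3*(-16/3) = 16)
x = 120 (x = 6*(16 + 4) = 6*20 = 120)
75*x - 129 = 75*120 - 129 = 9000 - 129 = 8871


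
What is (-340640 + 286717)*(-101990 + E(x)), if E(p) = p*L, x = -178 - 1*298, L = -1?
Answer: 5473939422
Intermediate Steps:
x = -476 (x = -178 - 298 = -476)
E(p) = -p (E(p) = p*(-1) = -p)
(-340640 + 286717)*(-101990 + E(x)) = (-340640 + 286717)*(-101990 - 1*(-476)) = -53923*(-101990 + 476) = -53923*(-101514) = 5473939422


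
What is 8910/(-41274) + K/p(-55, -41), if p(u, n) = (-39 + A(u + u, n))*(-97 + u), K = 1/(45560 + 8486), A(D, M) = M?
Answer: -325313680907/1506958132480 ≈ -0.21587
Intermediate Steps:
K = 1/54046 ≈ 1.8503e-5
p(u, n) = (-97 + u)*(-39 + n) (p(u, n) = (-39 + n)*(-97 + u) = (-97 + u)*(-39 + n))
8910/(-41274) + K/p(-55, -41) = 8910/(-41274) + 1/(54046*(3783 - 97*(-41) - 39*(-55) - 41*(-55))) = 8910*(-1/41274) + 1/(54046*(3783 + 3977 + 2145 + 2255)) = -495/2293 + (1/54046)/12160 = -495/2293 + (1/54046)*(1/12160) = -495/2293 + 1/657199360 = -325313680907/1506958132480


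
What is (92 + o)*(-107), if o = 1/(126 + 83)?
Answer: -2057503/209 ≈ -9844.5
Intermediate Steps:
o = 1/209 ≈ 0.0047847
(92 + o)*(-107) = (92 + 1/209)*(-107) = (19229/209)*(-107) = -2057503/209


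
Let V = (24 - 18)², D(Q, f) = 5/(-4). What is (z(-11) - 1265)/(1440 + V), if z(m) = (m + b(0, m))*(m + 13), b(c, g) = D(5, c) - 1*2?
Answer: -2587/2952 ≈ -0.87636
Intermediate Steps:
D(Q, f) = -5/4 (D(Q, f) = 5*(-¼) = -5/4)
V = 36 (V = 6² = 36)
b(c, g) = -13/4 (b(c, g) = -5/4 - 1*2 = -5/4 - 2 = -13/4)
z(m) = (13 + m)*(-13/4 + m) (z(m) = (m - 13/4)*(m + 13) = (-13/4 + m)*(13 + m) = (13 + m)*(-13/4 + m))
(z(-11) - 1265)/(1440 + V) = ((-169/4 + (-11)² + (39/4)*(-11)) - 1265)/(1440 + 36) = ((-169/4 + 121 - 429/4) - 1265)/1476 = (-57/2 - 1265)*(1/1476) = -2587/2*1/1476 = -2587/2952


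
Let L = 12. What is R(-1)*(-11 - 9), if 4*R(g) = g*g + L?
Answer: -65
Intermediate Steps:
R(g) = 3 + g²/4 (R(g) = (g*g + 12)/4 = (g² + 12)/4 = (12 + g²)/4 = 3 + g²/4)
R(-1)*(-11 - 9) = (3 + (¼)*(-1)²)*(-11 - 9) = (3 + (¼)*1)*(-20) = (3 + ¼)*(-20) = (13/4)*(-20) = -65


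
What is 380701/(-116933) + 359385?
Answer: 42023585504/116933 ≈ 3.5938e+5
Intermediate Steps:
380701/(-116933) + 359385 = 380701*(-1/116933) + 359385 = -380701/116933 + 359385 = 42023585504/116933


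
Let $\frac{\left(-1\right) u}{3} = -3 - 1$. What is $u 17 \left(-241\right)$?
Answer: $-49164$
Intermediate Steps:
$u = 12$ ($u = - 3 \left(-3 - 1\right) = \left(-3\right) \left(-4\right) = 12$)
$u 17 \left(-241\right) = 12 \cdot 17 \left(-241\right) = 204 \left(-241\right) = -49164$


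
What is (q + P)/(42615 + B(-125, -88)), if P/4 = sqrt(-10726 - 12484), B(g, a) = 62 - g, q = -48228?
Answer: -24114/21401 + 2*I*sqrt(23210)/21401 ≈ -1.1268 + 0.014237*I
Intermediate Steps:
P = 4*I*sqrt(23210) (P = 4*sqrt(-10726 - 12484) = 4*sqrt(-23210) = 4*(I*sqrt(23210)) = 4*I*sqrt(23210) ≈ 609.39*I)
(q + P)/(42615 + B(-125, -88)) = (-48228 + 4*I*sqrt(23210))/(42615 + (62 - 1*(-125))) = (-48228 + 4*I*sqrt(23210))/(42615 + (62 + 125)) = (-48228 + 4*I*sqrt(23210))/(42615 + 187) = (-48228 + 4*I*sqrt(23210))/42802 = (-48228 + 4*I*sqrt(23210))*(1/42802) = -24114/21401 + 2*I*sqrt(23210)/21401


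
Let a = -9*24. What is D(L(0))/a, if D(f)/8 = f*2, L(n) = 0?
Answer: 0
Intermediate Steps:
D(f) = 16*f (D(f) = 8*(f*2) = 8*(2*f) = 16*f)
a = -216
D(L(0))/a = (16*0)/(-216) = 0*(-1/216) = 0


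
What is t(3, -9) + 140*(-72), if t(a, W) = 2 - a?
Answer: -10081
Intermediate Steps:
t(3, -9) + 140*(-72) = (2 - 1*3) + 140*(-72) = (2 - 3) - 10080 = -1 - 10080 = -10081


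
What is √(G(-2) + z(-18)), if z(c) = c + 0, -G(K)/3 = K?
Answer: 2*I*√3 ≈ 3.4641*I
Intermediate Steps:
G(K) = -3*K
z(c) = c
√(G(-2) + z(-18)) = √(-3*(-2) - 18) = √(6 - 18) = √(-12) = 2*I*√3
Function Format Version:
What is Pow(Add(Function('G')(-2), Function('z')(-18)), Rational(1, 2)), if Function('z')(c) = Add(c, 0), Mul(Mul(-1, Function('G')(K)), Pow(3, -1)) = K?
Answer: Mul(2, I, Pow(3, Rational(1, 2))) ≈ Mul(3.4641, I)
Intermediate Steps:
Function('G')(K) = Mul(-3, K)
Function('z')(c) = c
Pow(Add(Function('G')(-2), Function('z')(-18)), Rational(1, 2)) = Pow(Add(Mul(-3, -2), -18), Rational(1, 2)) = Pow(Add(6, -18), Rational(1, 2)) = Pow(-12, Rational(1, 2)) = Mul(2, I, Pow(3, Rational(1, 2)))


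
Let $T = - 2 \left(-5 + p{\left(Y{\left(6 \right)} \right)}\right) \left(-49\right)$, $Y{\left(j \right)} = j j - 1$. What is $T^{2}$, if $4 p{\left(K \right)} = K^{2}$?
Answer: $\frac{3486312025}{4} \approx 8.7158 \cdot 10^{8}$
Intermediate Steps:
$Y{\left(j \right)} = -1 + j^{2}$ ($Y{\left(j \right)} = j^{2} - 1 = -1 + j^{2}$)
$p{\left(K \right)} = \frac{K^{2}}{4}$
$T = \frac{59045}{2}$ ($T = - 2 \left(-5 + \frac{\left(-1 + 6^{2}\right)^{2}}{4}\right) \left(-49\right) = - 2 \left(-5 + \frac{\left(-1 + 36\right)^{2}}{4}\right) \left(-49\right) = - 2 \left(-5 + \frac{35^{2}}{4}\right) \left(-49\right) = - 2 \left(-5 + \frac{1}{4} \cdot 1225\right) \left(-49\right) = - 2 \left(-5 + \frac{1225}{4}\right) \left(-49\right) = \left(-2\right) \frac{1205}{4} \left(-49\right) = \left(- \frac{1205}{2}\right) \left(-49\right) = \frac{59045}{2} \approx 29523.0$)
$T^{2} = \left(\frac{59045}{2}\right)^{2} = \frac{3486312025}{4}$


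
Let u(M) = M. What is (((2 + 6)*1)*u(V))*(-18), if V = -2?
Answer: 288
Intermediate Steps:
(((2 + 6)*1)*u(V))*(-18) = (((2 + 6)*1)*(-2))*(-18) = ((8*1)*(-2))*(-18) = (8*(-2))*(-18) = -16*(-18) = 288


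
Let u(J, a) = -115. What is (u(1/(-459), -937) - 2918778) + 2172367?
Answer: -746526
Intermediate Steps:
(u(1/(-459), -937) - 2918778) + 2172367 = (-115 - 2918778) + 2172367 = -2918893 + 2172367 = -746526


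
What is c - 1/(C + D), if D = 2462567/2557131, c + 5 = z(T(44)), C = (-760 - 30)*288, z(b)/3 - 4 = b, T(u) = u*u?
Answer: 3383143641102826/581795982553 ≈ 5815.0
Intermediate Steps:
T(u) = u**2
z(b) = 12 + 3*b
C = -227520 (C = -790*288 = -227520)
c = 5815 (c = -5 + (12 + 3*44**2) = -5 + (12 + 3*1936) = -5 + (12 + 5808) = -5 + 5820 = 5815)
D = 2462567/2557131 (D = 2462567*(1/2557131) = 2462567/2557131 ≈ 0.96302)
c - 1/(C + D) = 5815 - 1/(-227520 + 2462567/2557131) = 5815 - 1/(-581795982553/2557131) = 5815 - 1*(-2557131/581795982553) = 5815 + 2557131/581795982553 = 3383143641102826/581795982553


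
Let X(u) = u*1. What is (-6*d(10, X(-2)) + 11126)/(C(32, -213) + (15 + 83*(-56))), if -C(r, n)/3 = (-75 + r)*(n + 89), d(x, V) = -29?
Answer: -11300/20629 ≈ -0.54777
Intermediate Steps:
X(u) = u
C(r, n) = -3*(-75 + r)*(89 + n) (C(r, n) = -3*(-75 + r)*(n + 89) = -3*(-75 + r)*(89 + n))
(-6*d(10, X(-2)) + 11126)/(C(32, -213) + (15 + 83*(-56))) = (-6*(-29) + 11126)/((20025 - 267*32 + 225*(-213) - 3*(-213)*32) + (15 + 83*(-56))) = (174 + 11126)/((20025 - 8544 - 47925 + 20448) + (15 - 4648)) = 11300/(-15996 - 4633) = 11300/(-20629) = 11300*(-1/20629) = -11300/20629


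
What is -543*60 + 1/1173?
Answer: -38216339/1173 ≈ -32580.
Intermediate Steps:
-543*60 + 1/1173 = -32580 + 1/1173 = -38216339/1173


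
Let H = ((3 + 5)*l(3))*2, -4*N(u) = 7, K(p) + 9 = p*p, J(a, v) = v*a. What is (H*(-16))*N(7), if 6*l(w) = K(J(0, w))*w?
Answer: -2016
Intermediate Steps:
J(a, v) = a*v
K(p) = -9 + p² (K(p) = -9 + p*p = -9 + p²)
l(w) = -3*w/2 (l(w) = ((-9 + (0*w)²)*w)/6 = ((-9 + 0²)*w)/6 = ((-9 + 0)*w)/6 = (-9*w)/6 = -3*w/2)
N(u) = -7/4 (N(u) = -¼*7 = -7/4)
H = -72 (H = ((3 + 5)*(-3/2*3))*2 = (8*(-9/2))*2 = -36*2 = -72)
(H*(-16))*N(7) = -72*(-16)*(-7/4) = 1152*(-7/4) = -2016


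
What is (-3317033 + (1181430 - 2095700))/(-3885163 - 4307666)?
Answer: 4231303/8192829 ≈ 0.51646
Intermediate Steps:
(-3317033 + (1181430 - 2095700))/(-3885163 - 4307666) = (-3317033 - 914270)/(-8192829) = -4231303*(-1/8192829) = 4231303/8192829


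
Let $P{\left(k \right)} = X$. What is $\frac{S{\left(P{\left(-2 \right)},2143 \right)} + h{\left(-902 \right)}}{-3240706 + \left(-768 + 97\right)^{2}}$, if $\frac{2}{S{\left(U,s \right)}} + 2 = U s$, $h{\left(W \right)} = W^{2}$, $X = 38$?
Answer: $- \frac{6625340093}{22723314588} \approx -0.29157$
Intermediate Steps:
$P{\left(k \right)} = 38$
$S{\left(U,s \right)} = \frac{2}{-2 + U s}$
$\frac{S{\left(P{\left(-2 \right)},2143 \right)} + h{\left(-902 \right)}}{-3240706 + \left(-768 + 97\right)^{2}} = \frac{\frac{2}{-2 + 38 \cdot 2143} + \left(-902\right)^{2}}{-3240706 + \left(-768 + 97\right)^{2}} = \frac{\frac{2}{-2 + 81434} + 813604}{-3240706 + \left(-671\right)^{2}} = \frac{\frac{2}{81432} + 813604}{-3240706 + 450241} = \frac{2 \cdot \frac{1}{81432} + 813604}{-2790465} = \left(\frac{1}{40716} + 813604\right) \left(- \frac{1}{2790465}\right) = \frac{33126700465}{40716} \left(- \frac{1}{2790465}\right) = - \frac{6625340093}{22723314588}$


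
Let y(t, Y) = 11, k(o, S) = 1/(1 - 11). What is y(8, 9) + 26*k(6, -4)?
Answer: 42/5 ≈ 8.4000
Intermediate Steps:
k(o, S) = -⅒ (k(o, S) = 1/(-10) = -⅒)
y(8, 9) + 26*k(6, -4) = 11 + 26*(-⅒) = 11 - 13/5 = 42/5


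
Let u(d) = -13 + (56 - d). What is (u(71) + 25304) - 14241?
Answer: 11035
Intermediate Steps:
u(d) = 43 - d
(u(71) + 25304) - 14241 = ((43 - 1*71) + 25304) - 14241 = ((43 - 71) + 25304) - 14241 = (-28 + 25304) - 14241 = 25276 - 14241 = 11035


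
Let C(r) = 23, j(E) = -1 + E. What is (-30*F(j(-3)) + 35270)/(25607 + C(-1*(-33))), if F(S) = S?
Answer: 3539/2563 ≈ 1.3808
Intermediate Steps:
(-30*F(j(-3)) + 35270)/(25607 + C(-1*(-33))) = (-30*(-1 - 3) + 35270)/(25607 + 23) = (-30*(-4) + 35270)/25630 = (120 + 35270)*(1/25630) = 35390*(1/25630) = 3539/2563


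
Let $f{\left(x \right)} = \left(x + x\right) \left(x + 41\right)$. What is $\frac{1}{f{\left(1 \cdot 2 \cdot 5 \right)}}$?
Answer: $\frac{1}{1020} \approx 0.00098039$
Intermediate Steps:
$f{\left(x \right)} = 2 x \left(41 + x\right)$
$\frac{1}{f{\left(1 \cdot 2 \cdot 5 \right)}} = \frac{1}{2 \cdot 1 \cdot 2 \cdot 5 \left(41 + 1 \cdot 2 \cdot 5\right)} = \frac{1}{2 \cdot 2 \cdot 5 \left(41 + 2 \cdot 5\right)} = \frac{1}{2 \cdot 10 \left(41 + 10\right)} = \frac{1}{2 \cdot 10 \cdot 51} = \frac{1}{1020}$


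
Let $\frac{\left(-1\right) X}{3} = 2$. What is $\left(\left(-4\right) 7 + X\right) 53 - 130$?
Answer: $-1932$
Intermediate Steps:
$X = -6$ ($X = \left(-3\right) 2 = -6$)
$\left(\left(-4\right) 7 + X\right) 53 - 130 = \left(\left(-4\right) 7 - 6\right) 53 - 130 = \left(-28 - 6\right) 53 - 130 = \left(-34\right) 53 - 130 = -1802 - 130 = -1932$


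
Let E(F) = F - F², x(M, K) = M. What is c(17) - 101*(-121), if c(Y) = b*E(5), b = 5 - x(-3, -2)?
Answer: 12061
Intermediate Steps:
b = 8 (b = 5 - 1*(-3) = 5 + 3 = 8)
c(Y) = -160 (c(Y) = 8*(5*(1 - 1*5)) = 8*(5*(1 - 5)) = 8*(5*(-4)) = 8*(-20) = -160)
c(17) - 101*(-121) = -160 - 101*(-121) = -160 + 12221 = 12061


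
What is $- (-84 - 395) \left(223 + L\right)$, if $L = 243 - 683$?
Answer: $-103943$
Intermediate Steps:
$L = -440$
$- (-84 - 395) \left(223 + L\right) = - (-84 - 395) \left(223 - 440\right) = - (-84 - 395) \left(-217\right) = \left(-1\right) \left(-479\right) \left(-217\right) = 479 \left(-217\right) = -103943$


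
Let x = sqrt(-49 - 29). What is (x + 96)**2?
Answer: (96 + I*sqrt(78))**2 ≈ 9138.0 + 1695.7*I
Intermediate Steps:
x = I*sqrt(78) (x = sqrt(-78) = I*sqrt(78) ≈ 8.8318*I)
(x + 96)**2 = (I*sqrt(78) + 96)**2 = (96 + I*sqrt(78))**2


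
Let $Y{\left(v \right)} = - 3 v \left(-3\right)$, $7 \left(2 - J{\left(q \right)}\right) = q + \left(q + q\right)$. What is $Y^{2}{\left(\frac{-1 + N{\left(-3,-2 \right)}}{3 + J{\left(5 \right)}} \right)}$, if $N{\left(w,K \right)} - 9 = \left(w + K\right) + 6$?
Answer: $\frac{321489}{400} \approx 803.72$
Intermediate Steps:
$J{\left(q \right)} = 2 - \frac{3 q}{7}$ ($J{\left(q \right)} = 2 - \frac{q + \left(q + q\right)}{7} = 2 - \frac{q + 2 q}{7} = 2 - \frac{3 q}{7}$)
$N{\left(w,K \right)} = 15 + K + w$ ($N{\left(w,K \right)} = 9 + \left(\left(w + K\right) + 6\right) = 9 + \left(\left(K + w\right) + 6\right) = 9 + \left(6 + K + w\right) = 15 + K + w$)
$Y{\left(v \right)} = 9 v$
$Y^{2}{\left(\frac{-1 + N{\left(-3,-2 \right)}}{3 + J{\left(5 \right)}} \right)} = \left(9 \frac{-1 - -10}{3 + \left(2 - \frac{15}{7}\right)}\right)^{2} = \left(9 \frac{-1 + 10}{3 + \left(2 - \frac{15}{7}\right)}\right)^{2} = \left(9 \frac{9}{3 - \frac{1}{7}}\right)^{2} = \left(9 \frac{9}{\frac{20}{7}}\right)^{2} = \left(9 \cdot 9 \cdot \frac{7}{20}\right)^{2} = \left(9 \cdot \frac{63}{20}\right)^{2} = \left(\frac{567}{20}\right)^{2} = \frac{321489}{400}$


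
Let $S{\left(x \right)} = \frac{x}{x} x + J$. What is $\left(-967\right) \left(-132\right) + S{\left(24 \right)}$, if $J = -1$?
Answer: $127667$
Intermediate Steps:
$S{\left(x \right)} = -1 + x$ ($S{\left(x \right)} = \frac{x}{x} x - 1 = 1 x - 1 = x - 1 = -1 + x$)
$\left(-967\right) \left(-132\right) + S{\left(24 \right)} = \left(-967\right) \left(-132\right) + \left(-1 + 24\right) = 127644 + 23 = 127667$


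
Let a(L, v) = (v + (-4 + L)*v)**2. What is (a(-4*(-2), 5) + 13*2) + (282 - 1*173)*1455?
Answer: 159246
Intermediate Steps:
a(L, v) = (v + v*(-4 + L))**2
(a(-4*(-2), 5) + 13*2) + (282 - 1*173)*1455 = (5**2*(-3 - 4*(-2))**2 + 13*2) + (282 - 1*173)*1455 = (25*(-3 + 8)**2 + 26) + (282 - 173)*1455 = (25*5**2 + 26) + 109*1455 = (25*25 + 26) + 158595 = (625 + 26) + 158595 = 651 + 158595 = 159246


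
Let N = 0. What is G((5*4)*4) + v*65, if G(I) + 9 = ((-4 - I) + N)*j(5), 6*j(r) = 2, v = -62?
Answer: -4067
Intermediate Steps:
j(r) = ⅓ (j(r) = (⅙)*2 = ⅓)
G(I) = -31/3 - I/3 (G(I) = -9 + ((-4 - I) + 0)*(⅓) = -9 + (-4 - I)*(⅓) = -9 + (-4/3 - I/3) = -31/3 - I/3)
G((5*4)*4) + v*65 = (-31/3 - 5*4*4/3) - 62*65 = (-31/3 - 20*4/3) - 4030 = (-31/3 - ⅓*80) - 4030 = (-31/3 - 80/3) - 4030 = -37 - 4030 = -4067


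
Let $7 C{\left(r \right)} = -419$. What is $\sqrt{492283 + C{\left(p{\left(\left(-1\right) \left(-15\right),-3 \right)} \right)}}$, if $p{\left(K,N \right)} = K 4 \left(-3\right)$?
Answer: $\frac{\sqrt{24118934}}{7} \approx 701.59$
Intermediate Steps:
$p{\left(K,N \right)} = - 12 K$ ($p{\left(K,N \right)} = 4 K \left(-3\right) = - 12 K$)
$C{\left(r \right)} = - \frac{419}{7}$ ($C{\left(r \right)} = \frac{1}{7} \left(-419\right) = - \frac{419}{7}$)
$\sqrt{492283 + C{\left(p{\left(\left(-1\right) \left(-15\right),-3 \right)} \right)}} = \sqrt{492283 - \frac{419}{7}} = \sqrt{\frac{3445562}{7}} = \frac{\sqrt{24118934}}{7}$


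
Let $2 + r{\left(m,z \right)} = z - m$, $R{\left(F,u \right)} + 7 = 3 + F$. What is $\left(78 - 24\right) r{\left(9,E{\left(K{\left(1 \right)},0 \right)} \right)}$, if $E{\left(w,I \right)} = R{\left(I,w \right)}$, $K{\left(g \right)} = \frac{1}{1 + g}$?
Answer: $-810$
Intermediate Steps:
$R{\left(F,u \right)} = -4 + F$ ($R{\left(F,u \right)} = -7 + \left(3 + F\right) = -4 + F$)
$E{\left(w,I \right)} = -4 + I$
$r{\left(m,z \right)} = -2 + z - m$ ($r{\left(m,z \right)} = -2 - \left(m - z\right) = -2 + z - m$)
$\left(78 - 24\right) r{\left(9,E{\left(K{\left(1 \right)},0 \right)} \right)} = \left(78 - 24\right) \left(-2 + \left(-4 + 0\right) - 9\right) = 54 \left(-2 - 4 - 9\right) = 54 \left(-15\right) = -810$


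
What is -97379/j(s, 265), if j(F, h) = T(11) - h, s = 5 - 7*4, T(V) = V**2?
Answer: 97379/144 ≈ 676.24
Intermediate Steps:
s = -23 (s = 5 - 28 = -23)
j(F, h) = 121 - h (j(F, h) = 11**2 - h = 121 - h)
-97379/j(s, 265) = -97379/(121 - 1*265) = -97379/(121 - 265) = -97379/(-144) = -97379*(-1/144) = 97379/144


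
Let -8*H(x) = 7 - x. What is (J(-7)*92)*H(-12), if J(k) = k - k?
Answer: 0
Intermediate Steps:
H(x) = -7/8 + x/8 (H(x) = -(7 - x)/8 = -7/8 + x/8)
J(k) = 0
(J(-7)*92)*H(-12) = (0*92)*(-7/8 + (1/8)*(-12)) = 0*(-7/8 - 3/2) = 0*(-19/8) = 0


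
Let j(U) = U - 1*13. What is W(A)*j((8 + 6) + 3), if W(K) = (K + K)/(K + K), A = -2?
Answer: 4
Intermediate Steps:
W(K) = 1 (W(K) = (2*K)/((2*K)) = (2*K)*(1/(2*K)) = 1)
j(U) = -13 + U (j(U) = U - 13 = -13 + U)
W(A)*j((8 + 6) + 3) = 1*(-13 + ((8 + 6) + 3)) = 1*(-13 + (14 + 3)) = 1*(-13 + 17) = 1*4 = 4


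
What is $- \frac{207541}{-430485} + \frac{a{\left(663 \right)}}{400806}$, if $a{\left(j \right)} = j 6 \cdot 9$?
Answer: $\frac{5477550112}{9585609495} \approx 0.57143$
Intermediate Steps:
$a{\left(j \right)} = 54 j$ ($a{\left(j \right)} = 6 j 9 = 54 j$)
$- \frac{207541}{-430485} + \frac{a{\left(663 \right)}}{400806} = - \frac{207541}{-430485} + \frac{54 \cdot 663}{400806} = \left(-207541\right) \left(- \frac{1}{430485}\right) + 35802 \cdot \frac{1}{400806} = \frac{207541}{430485} + \frac{1989}{22267} = \frac{5477550112}{9585609495}$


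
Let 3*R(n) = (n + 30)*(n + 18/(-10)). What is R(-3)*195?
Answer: -8424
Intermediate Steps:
R(n) = (30 + n)*(-9/5 + n)/3 (R(n) = ((n + 30)*(n + 18/(-10)))/3 = ((30 + n)*(n + 18*(-1/10)))/3 = ((30 + n)*(n - 9/5))/3 = ((30 + n)*(-9/5 + n))/3 = (30 + n)*(-9/5 + n)/3)
R(-3)*195 = (-18 + (1/3)*(-3)**2 + (47/5)*(-3))*195 = (-18 + (1/3)*9 - 141/5)*195 = (-18 + 3 - 141/5)*195 = -216/5*195 = -8424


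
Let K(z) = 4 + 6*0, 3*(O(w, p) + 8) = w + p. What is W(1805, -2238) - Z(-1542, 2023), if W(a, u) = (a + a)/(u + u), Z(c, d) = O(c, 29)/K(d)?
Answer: 189897/1492 ≈ 127.28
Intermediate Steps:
O(w, p) = -8 + p/3 + w/3 (O(w, p) = -8 + (w + p)/3 = -8 + (p + w)/3 = -8 + (p/3 + w/3) = -8 + p/3 + w/3)
K(z) = 4 (K(z) = 4 + 0 = 4)
Z(c, d) = 5/12 + c/12 (Z(c, d) = (-8 + (⅓)*29 + c/3)/4 = (-8 + 29/3 + c/3)*(¼) = (5/3 + c/3)*(¼) = 5/12 + c/12)
W(a, u) = a/u (W(a, u) = (2*a)/((2*u)) = (2*a)*(1/(2*u)) = a/u)
W(1805, -2238) - Z(-1542, 2023) = 1805/(-2238) - (5/12 + (1/12)*(-1542)) = 1805*(-1/2238) - (5/12 - 257/2) = -1805/2238 - 1*(-1537/12) = -1805/2238 + 1537/12 = 189897/1492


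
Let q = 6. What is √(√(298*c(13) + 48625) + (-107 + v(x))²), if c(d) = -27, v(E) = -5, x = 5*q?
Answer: √(12544 + √40579) ≈ 112.90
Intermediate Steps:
x = 30 (x = 5*6 = 30)
√(√(298*c(13) + 48625) + (-107 + v(x))²) = √(√(298*(-27) + 48625) + (-107 - 5)²) = √(√(-8046 + 48625) + (-112)²) = √(√40579 + 12544) = √(12544 + √40579)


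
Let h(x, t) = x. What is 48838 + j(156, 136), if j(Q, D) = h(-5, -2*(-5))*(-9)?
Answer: 48883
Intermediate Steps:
j(Q, D) = 45 (j(Q, D) = -5*(-9) = 45)
48838 + j(156, 136) = 48838 + 45 = 48883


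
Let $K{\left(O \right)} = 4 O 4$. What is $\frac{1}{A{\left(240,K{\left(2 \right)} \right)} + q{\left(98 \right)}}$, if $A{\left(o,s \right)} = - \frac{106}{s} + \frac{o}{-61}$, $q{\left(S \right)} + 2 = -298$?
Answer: $- \frac{976}{299873} \approx -0.0032547$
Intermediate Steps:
$q{\left(S \right)} = -300$ ($q{\left(S \right)} = -2 - 298 = -300$)
$K{\left(O \right)} = 16 O$
$A{\left(o,s \right)} = - \frac{106}{s} - \frac{o}{61}$ ($A{\left(o,s \right)} = - \frac{106}{s} + o \left(- \frac{1}{61}\right) = - \frac{106}{s} - \frac{o}{61}$)
$\frac{1}{A{\left(240,K{\left(2 \right)} \right)} + q{\left(98 \right)}} = \frac{1}{\left(- \frac{106}{16 \cdot 2} - \frac{240}{61}\right) - 300} = \frac{1}{\left(- \frac{106}{32} - \frac{240}{61}\right) - 300} = \frac{1}{\left(\left(-106\right) \frac{1}{32} - \frac{240}{61}\right) - 300} = \frac{1}{\left(- \frac{53}{16} - \frac{240}{61}\right) - 300} = \frac{1}{- \frac{7073}{976} - 300} = \frac{1}{- \frac{299873}{976}} = - \frac{976}{299873}$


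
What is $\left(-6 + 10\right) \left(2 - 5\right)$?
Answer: $-12$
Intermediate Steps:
$\left(-6 + 10\right) \left(2 - 5\right) = 4 \left(-3\right) = -12$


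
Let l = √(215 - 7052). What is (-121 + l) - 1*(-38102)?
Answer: 37981 + I*√6837 ≈ 37981.0 + 82.686*I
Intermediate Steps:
l = I*√6837 (l = √(-6837) = I*√6837 ≈ 82.686*I)
(-121 + l) - 1*(-38102) = (-121 + I*√6837) - 1*(-38102) = (-121 + I*√6837) + 38102 = 37981 + I*√6837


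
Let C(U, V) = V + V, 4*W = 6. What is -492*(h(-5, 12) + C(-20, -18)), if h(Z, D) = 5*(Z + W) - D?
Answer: 32226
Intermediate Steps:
W = 3/2 (W = (1/4)*6 = 3/2 ≈ 1.5000)
C(U, V) = 2*V
h(Z, D) = 15/2 - D + 5*Z (h(Z, D) = 5*(Z + 3/2) - D = 5*(3/2 + Z) - D = (15/2 + 5*Z) - D = 15/2 - D + 5*Z)
-492*(h(-5, 12) + C(-20, -18)) = -492*((15/2 - 1*12 + 5*(-5)) + 2*(-18)) = -492*((15/2 - 12 - 25) - 36) = -492*(-59/2 - 36) = -492*(-131/2) = 32226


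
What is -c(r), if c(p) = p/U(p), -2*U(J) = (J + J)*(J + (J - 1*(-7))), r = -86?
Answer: -1/165 ≈ -0.0060606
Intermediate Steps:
U(J) = -J*(7 + 2*J) (U(J) = -(J + J)*(J + (J - 1*(-7)))/2 = -2*J*(J + (J + 7))/2 = -2*J*(J + (7 + J))/2 = -2*J*(7 + 2*J)/2 = -J*(7 + 2*J))
c(p) = -1/(7 + 2*p) (c(p) = p/((-p*(7 + 2*p))) = p*(-1/(p*(7 + 2*p))) = -1/(7 + 2*p))
-c(r) = -(-1)/(7 + 2*(-86)) = -(-1)/(7 - 172) = -(-1)/(-165) = -(-1)*(-1)/165 = -1*1/165 = -1/165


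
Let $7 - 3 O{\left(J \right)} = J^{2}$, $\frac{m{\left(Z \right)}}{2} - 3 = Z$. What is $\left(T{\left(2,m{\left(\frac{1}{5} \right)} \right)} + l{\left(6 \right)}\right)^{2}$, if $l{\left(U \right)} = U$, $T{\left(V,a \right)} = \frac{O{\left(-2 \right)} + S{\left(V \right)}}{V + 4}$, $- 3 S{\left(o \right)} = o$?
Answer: $\frac{11881}{324} \approx 36.67$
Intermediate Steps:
$m{\left(Z \right)} = 6 + 2 Z$
$S{\left(o \right)} = - \frac{o}{3}$
$O{\left(J \right)} = \frac{7}{3} - \frac{J^{2}}{3}$
$T{\left(V,a \right)} = \frac{1 - \frac{V}{3}}{4 + V}$ ($T{\left(V,a \right)} = \frac{\left(\frac{7}{3} - \frac{\left(-2\right)^{2}}{3}\right) - \frac{V}{3}}{V + 4} = \frac{\left(\frac{7}{3} - \frac{4}{3}\right) - \frac{V}{3}}{4 + V} = \frac{1 - \frac{V}{3}}{4 + V}$)
$\left(T{\left(2,m{\left(\frac{1}{5} \right)} \right)} + l{\left(6 \right)}\right)^{2} = \left(\frac{3 - 2}{3 \left(4 + 2\right)} + 6\right)^{2} = \left(\frac{3 - 2}{3 \cdot 6} + 6\right)^{2} = \left(\frac{1}{3} \cdot \frac{1}{6} \cdot 1 + 6\right)^{2} = \left(\frac{1}{18} + 6\right)^{2} = \left(\frac{109}{18}\right)^{2} = \frac{11881}{324}$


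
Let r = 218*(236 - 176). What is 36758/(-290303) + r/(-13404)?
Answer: -357488956/324268451 ≈ -1.1024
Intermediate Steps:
r = 13080 (r = 218*60 = 13080)
36758/(-290303) + r/(-13404) = 36758/(-290303) + 13080/(-13404) = 36758*(-1/290303) + 13080*(-1/13404) = -36758/290303 - 1090/1117 = -357488956/324268451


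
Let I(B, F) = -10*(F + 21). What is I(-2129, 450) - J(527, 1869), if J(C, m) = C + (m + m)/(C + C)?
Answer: -2761768/527 ≈ -5240.5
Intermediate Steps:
J(C, m) = C + m/C (J(C, m) = C + (2*m)/((2*C)) = C + (2*m)*(1/(2*C)) = C + m/C)
I(B, F) = -210 - 10*F (I(B, F) = -10*(21 + F) = -210 - 10*F)
I(-2129, 450) - J(527, 1869) = (-210 - 10*450) - (527 + 1869/527) = (-210 - 4500) - (527 + 1869*(1/527)) = -4710 - (527 + 1869/527) = -4710 - 1*279598/527 = -4710 - 279598/527 = -2761768/527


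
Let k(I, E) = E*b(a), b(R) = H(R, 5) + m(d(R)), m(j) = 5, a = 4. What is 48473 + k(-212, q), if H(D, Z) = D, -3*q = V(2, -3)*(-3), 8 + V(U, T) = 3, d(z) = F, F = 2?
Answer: 48428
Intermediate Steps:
d(z) = 2
V(U, T) = -5 (V(U, T) = -8 + 3 = -5)
q = -5 (q = -(-5)*(-3)/3 = -⅓*15 = -5)
b(R) = 5 + R (b(R) = R + 5 = 5 + R)
k(I, E) = 9*E (k(I, E) = E*(5 + 4) = E*9 = 9*E)
48473 + k(-212, q) = 48473 + 9*(-5) = 48473 - 45 = 48428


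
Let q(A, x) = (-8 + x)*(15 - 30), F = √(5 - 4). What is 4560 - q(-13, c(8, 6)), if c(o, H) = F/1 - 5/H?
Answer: 8885/2 ≈ 4442.5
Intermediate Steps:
F = 1 (F = √1 = 1)
c(o, H) = 1 - 5/H (c(o, H) = 1/1 - 5/H = 1*1 - 5/H = 1 - 5/H)
q(A, x) = 120 - 15*x (q(A, x) = (-8 + x)*(-15) = 120 - 15*x)
4560 - q(-13, c(8, 6)) = 4560 - (120 - 15*(-5 + 6)/6) = 4560 - (120 - 5/2) = 4560 - 1*235/2 = 4560 - 235/2 = 8885/2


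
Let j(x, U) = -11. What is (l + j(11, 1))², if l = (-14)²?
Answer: 34225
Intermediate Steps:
l = 196
(l + j(11, 1))² = (196 - 11)² = 185² = 34225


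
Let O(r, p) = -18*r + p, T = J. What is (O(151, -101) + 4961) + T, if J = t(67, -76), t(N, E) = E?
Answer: 2066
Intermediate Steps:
J = -76
T = -76
O(r, p) = p - 18*r
(O(151, -101) + 4961) + T = ((-101 - 18*151) + 4961) - 76 = ((-101 - 2718) + 4961) - 76 = (-2819 + 4961) - 76 = 2142 - 76 = 2066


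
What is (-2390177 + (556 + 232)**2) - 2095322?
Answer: -3864555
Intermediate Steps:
(-2390177 + (556 + 232)**2) - 2095322 = (-2390177 + 788**2) - 2095322 = (-2390177 + 620944) - 2095322 = -1769233 - 2095322 = -3864555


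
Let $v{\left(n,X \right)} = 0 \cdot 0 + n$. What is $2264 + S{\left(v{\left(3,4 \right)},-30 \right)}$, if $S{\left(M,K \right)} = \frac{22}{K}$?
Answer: $\frac{33949}{15} \approx 2263.3$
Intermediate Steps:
$v{\left(n,X \right)} = n$ ($v{\left(n,X \right)} = 0 + n = n$)
$2264 + S{\left(v{\left(3,4 \right)},-30 \right)} = 2264 + \frac{22}{-30} = 2264 + 22 \left(- \frac{1}{30}\right) = 2264 - \frac{11}{15} = \frac{33949}{15}$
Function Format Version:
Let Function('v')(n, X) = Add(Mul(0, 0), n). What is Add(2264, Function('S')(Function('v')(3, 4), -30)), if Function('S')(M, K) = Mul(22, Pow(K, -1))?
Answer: Rational(33949, 15) ≈ 2263.3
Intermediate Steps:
Function('v')(n, X) = n (Function('v')(n, X) = Add(0, n) = n)
Add(2264, Function('S')(Function('v')(3, 4), -30)) = Add(2264, Mul(22, Pow(-30, -1))) = Add(2264, Mul(22, Rational(-1, 30))) = Add(2264, Rational(-11, 15)) = Rational(33949, 15)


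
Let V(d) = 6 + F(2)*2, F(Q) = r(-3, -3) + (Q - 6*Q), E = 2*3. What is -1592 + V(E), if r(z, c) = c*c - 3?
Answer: -1594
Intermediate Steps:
E = 6
r(z, c) = -3 + c² (r(z, c) = c² - 3 = -3 + c²)
F(Q) = 6 - 5*Q (F(Q) = (-3 + (-3)²) + (Q - 6*Q) = (-3 + 9) + (Q - 6*Q) = 6 - 5*Q)
V(d) = -2 (V(d) = 6 + (6 - 5*2)*2 = 6 + (6 - 10)*2 = 6 - 4*2 = 6 - 8 = -2)
-1592 + V(E) = -1592 - 2 = -1594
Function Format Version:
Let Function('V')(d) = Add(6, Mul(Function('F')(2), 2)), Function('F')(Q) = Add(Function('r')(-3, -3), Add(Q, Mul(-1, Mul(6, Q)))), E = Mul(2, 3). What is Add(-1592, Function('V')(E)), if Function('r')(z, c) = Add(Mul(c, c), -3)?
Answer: -1594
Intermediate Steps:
E = 6
Function('r')(z, c) = Add(-3, Pow(c, 2)) (Function('r')(z, c) = Add(Pow(c, 2), -3) = Add(-3, Pow(c, 2)))
Function('F')(Q) = Add(6, Mul(-5, Q)) (Function('F')(Q) = Add(Add(-3, Pow(-3, 2)), Add(Q, Mul(-1, Mul(6, Q)))) = Add(Add(-3, 9), Add(Q, Mul(-6, Q))) = Add(6, Mul(-5, Q)))
Function('V')(d) = -2 (Function('V')(d) = Add(6, Mul(Add(6, Mul(-5, 2)), 2)) = Add(6, Mul(Add(6, -10), 2)) = Add(6, Mul(-4, 2)) = Add(6, -8) = -2)
Add(-1592, Function('V')(E)) = Add(-1592, -2) = -1594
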